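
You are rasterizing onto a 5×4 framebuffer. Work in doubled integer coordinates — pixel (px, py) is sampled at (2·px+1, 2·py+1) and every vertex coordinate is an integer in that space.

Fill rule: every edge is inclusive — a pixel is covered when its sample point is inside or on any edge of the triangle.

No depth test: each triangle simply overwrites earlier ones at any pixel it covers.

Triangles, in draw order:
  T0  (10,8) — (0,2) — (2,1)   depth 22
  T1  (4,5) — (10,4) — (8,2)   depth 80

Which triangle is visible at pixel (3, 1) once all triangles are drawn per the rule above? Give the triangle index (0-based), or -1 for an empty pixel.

T0:
  2·area = 22
  edge (10, 8)→(0, 2): d=(-10,-6) inclusive
  edge (0, 2)→(2, 1): d=(2,-1) inclusive
  edge (2, 1)→(10, 8): d=(8,7) inclusive
    (1,1)@(3, 3): e=[8,5,9] → █
    (2,1)@(5, 3): e=[20,7,-5] → ·
    (1,2)@(3, 5): e=[-12,9,25] → ·
    (2,2)@(5, 5): e=[0,11,11] → █  [on edge]
    (3,2)@(7, 5): e=[12,13,-3] → ·
    (2,3)@(5, 7): e=[-20,15,27] → ·
  covered (2 px):
    · · · · ·
    · █ · · ·
    · · █ · ·
    · · · · ·
T1:
  2·area = 14  (B↔C swapped to make it positive)
  edge (4, 5)→(8, 2): d=(4,-3) inclusive
  edge (8, 2)→(10, 4): d=(2,2) inclusive
  edge (10, 4)→(4, 5): d=(-6,1) inclusive
    (3,0)@(7, 1): e=[-7,0,21] → ·  [on edge]
    (3,1)@(7, 3): e=[1,4,9] → █
    (4,1)@(9, 3): e=[7,0,7] → █  [on edge]
    (3,2)@(7, 5): e=[9,8,-3] → ·
    (4,2)@(9, 5): e=[15,4,-5] → ·
  covered (2 px):
    · · · · ·
    · · · █ █
    · · · · ·
    · · · · ·

Z-buffer (winner per pixel, '.' = empty):
  . . . . .
  . 0 . 1 1
  . . 0 . .
  . . . . .

Answer: 1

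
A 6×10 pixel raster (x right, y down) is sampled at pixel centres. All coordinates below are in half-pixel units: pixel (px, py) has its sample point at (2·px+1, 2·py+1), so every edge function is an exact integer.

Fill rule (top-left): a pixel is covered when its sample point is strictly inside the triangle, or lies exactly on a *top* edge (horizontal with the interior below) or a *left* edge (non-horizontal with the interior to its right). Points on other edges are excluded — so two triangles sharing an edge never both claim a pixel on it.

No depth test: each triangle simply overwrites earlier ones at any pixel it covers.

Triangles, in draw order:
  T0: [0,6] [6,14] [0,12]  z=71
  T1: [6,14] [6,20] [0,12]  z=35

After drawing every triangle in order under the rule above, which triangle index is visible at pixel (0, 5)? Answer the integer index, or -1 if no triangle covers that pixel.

T0:
  2·area = 36
  edge (0, 6)→(6, 14): d=(6,8) right/bottom  bias=-1
  edge (6, 14)→(0, 12): d=(-6,-2) top-left  bias=+0
  edge (0, 12)→(0, 6): d=(0,-6) top-left  bias=+0
    (0,4)@(1, 9): e=[10,20,6] → #
    (1,4)@(3, 9): e=[-6,24,18] → ·
    (0,5)@(1, 11): e=[22,8,6] → #
    (1,5)@(3, 11): e=[6,12,18] → #
    (2,5)@(5, 11): e=[-10,16,30] → ·
    (0,6)@(1, 13): e=[34,-4,6] → ·
    (1,6)@(3, 13): e=[18,0,18] → #  [on edge]
    (2,6)@(5, 13): e=[2,4,30] → #
    (3,6)@(7, 13): e=[-14,8,42] → ·
    (1,7)@(3, 15): e=[30,-12,18] → ·
    (2,7)@(5, 15): e=[14,-8,30] → ·
    (4,7)@(9, 15): e=[-18,0,54] → ·  [on edge]
  covered (5 px):
    · · · · · ·
    · · · · · ·
    · · · · · ·
    · · · · · ·
    # · · · · ·
    # # · · · ·
    · # # · · ·
    · · · · · ·
    · · · · · ·
    · · · · · ·
T1:
  2·area = 36
  edge (6, 14)→(6, 20): d=(0,6) right/bottom  bias=-1
  edge (6, 20)→(0, 12): d=(-6,-8) top-left  bias=+0
  edge (0, 12)→(6, 14): d=(6,2) right/bottom  bias=-1
    (0,6)@(1, 13): e=[30,2,4] → #
    (1,6)@(3, 13): e=[18,18,0] → ·  [on edge]
    (0,7)@(1, 15): e=[30,-10,16] → ·
    (1,7)@(3, 15): e=[18,6,12] → #
    (2,7)@(5, 15): e=[6,22,8] → #
    (3,7)@(7, 15): e=[-6,38,4] → ·
    (4,7)@(9, 15): e=[-18,54,0] → ·  [on edge]
    (1,8)@(3, 17): e=[18,-6,24] → ·
    (2,8)@(5, 17): e=[6,10,20] → #
    (3,8)@(7, 17): e=[-6,26,16] → ·
    (2,9)@(5, 19): e=[6,-2,32] → ·
  covered (4 px):
    · · · · · ·
    · · · · · ·
    · · · · · ·
    · · · · · ·
    · · · · · ·
    · · · · · ·
    # · · · · ·
    · # # · · ·
    · · # · · ·
    · · · · · ·

Z-buffer (winner per pixel, '.' = empty):
  . . . . . .
  . . . . . .
  . . . . . .
  . . . . . .
  0 . . . . .
  0 0 . . . .
  1 0 0 . . .
  . 1 1 . . .
  . . 1 . . .
  . . . . . .

Answer: 0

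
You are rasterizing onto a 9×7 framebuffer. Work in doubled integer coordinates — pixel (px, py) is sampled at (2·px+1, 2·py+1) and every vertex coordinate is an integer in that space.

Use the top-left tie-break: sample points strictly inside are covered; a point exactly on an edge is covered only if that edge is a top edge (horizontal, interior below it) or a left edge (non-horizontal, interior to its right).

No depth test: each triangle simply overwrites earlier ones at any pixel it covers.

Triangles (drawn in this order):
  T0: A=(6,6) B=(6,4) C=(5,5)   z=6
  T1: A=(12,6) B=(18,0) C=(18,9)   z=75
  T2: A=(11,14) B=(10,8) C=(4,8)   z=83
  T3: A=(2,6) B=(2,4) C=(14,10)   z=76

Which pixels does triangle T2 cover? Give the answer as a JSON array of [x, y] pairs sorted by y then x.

T0:
  2·area = 2  (B↔C swapped to make it positive)
  edge (6, 6)→(5, 5): d=(-1,-1) top-left  bias=+0
  edge (5, 5)→(6, 4): d=(1,-1) top-left  bias=+0
  edge (6, 4)→(6, 6): d=(0,2) right/bottom  bias=-1
    (0,0)@(1, 1): e=[0,-8,10] → .  [on edge]
    (4,0)@(9, 1): e=[8,0,-6] → .  [on edge]
    (1,1)@(3, 3): e=[0,-4,6] → .  [on edge]
    (3,1)@(7, 3): e=[4,0,-2] → .  [on edge]
    (2,2)@(5, 5): e=[0,0,2] → X  [on edge]
    (3,2)@(7, 5): e=[2,2,-2] → .
    (1,3)@(3, 7): e=[-4,0,6] → .  [on edge]
    (2,3)@(5, 7): e=[-2,2,2] → .
    (3,3)@(7, 7): e=[0,4,-2] → .  [on edge]
    (0,4)@(1, 9): e=[-8,0,10] → .  [on edge]
    (4,4)@(9, 9): e=[0,8,-6] → .  [on edge]
    (5,5)@(11, 11): e=[0,12,-10] → .  [on edge]
    (6,6)@(13, 13): e=[0,16,-14] → .  [on edge]
  covered (1 px):
    . . . . . . . . .
    . . . . . . . . .
    . . X . . . . . .
    . . . . . . . . .
    . . . . . . . . .
    . . . . . . . . .
    . . . . . . . . .
T1:
  2·area = 54
  edge (12, 6)→(18, 0): d=(6,-6) top-left  bias=+0
  edge (18, 0)→(18, 9): d=(0,9) right/bottom  bias=-1
  edge (18, 9)→(12, 6): d=(-6,-3) top-left  bias=+0
    (8,0)@(17, 1): e=[0,9,45] → X  [on edge]
    (7,1)@(15, 3): e=[0,27,27] → X  [on edge]
    (6,2)@(13, 5): e=[0,45,9] → X  [on edge]
    (5,3)@(11, 7): e=[0,63,-9] → .  [on edge]
    (6,3)@(13, 7): e=[12,45,-3] → .
    (7,3)@(15, 7): e=[24,27,3] → X
    (4,4)@(9, 9): e=[0,81,-27] → .  [on edge]
    (7,4)@(15, 9): e=[36,27,-9] → .
    (8,4)@(17, 9): e=[48,9,-3] → .
    (3,5)@(7, 11): e=[0,99,-45] → .  [on edge]
    (2,6)@(5, 13): e=[0,117,-63] → .  [on edge]
  covered (8 px):
    . . . . . . . . X
    . . . . . . . X X
    . . . . . . X X X
    . . . . . . . X X
    . . . . . . . . .
    . . . . . . . . .
    . . . . . . . . .
T2:
  2·area = 36  (B↔C swapped to make it positive)
  edge (11, 14)→(4, 8): d=(-7,-6) top-left  bias=+0
  edge (4, 8)→(10, 8): d=(6,0) top-left  bias=+0
  edge (10, 8)→(11, 14): d=(1,6) right/bottom  bias=-1
    (3,4)@(7, 9): e=[11,6,19] → X
    (4,4)@(9, 9): e=[23,6,7] → X
    (5,4)@(11, 9): e=[35,6,-5] → .
    (3,5)@(7, 11): e=[-3,18,21] → .
    (4,5)@(9, 11): e=[9,18,9] → X
    (5,5)@(11, 11): e=[21,18,-3] → .
    (4,6)@(9, 13): e=[-5,30,11] → .
  covered (3 px):
    . . . . . . . . .
    . . . . . . . . .
    . . . . . . . . .
    . . . . . . . . .
    . . . X X . . . .
    . . . . X . . . .
    . . . . . . . . .
T3:
  2·area = 24
  edge (2, 6)→(2, 4): d=(0,-2) top-left  bias=+0
  edge (2, 4)→(14, 10): d=(12,6) right/bottom  bias=-1
  edge (14, 10)→(2, 6): d=(-12,-4) top-left  bias=+0
    (1,2)@(3, 5): e=[2,6,16] → X
    (2,2)@(5, 5): e=[6,-6,24] → .
    (1,3)@(3, 7): e=[2,30,-8] → .
    (2,3)@(5, 7): e=[6,18,0] → X  [on edge]
    (3,3)@(7, 7): e=[10,6,8] → X
    (4,3)@(9, 7): e=[14,-6,16] → .
    (2,4)@(5, 9): e=[6,42,-24] → .
    (3,4)@(7, 9): e=[10,30,-16] → .
    (5,4)@(11, 9): e=[18,6,0] → X  [on edge]
    (6,4)@(13, 9): e=[22,-6,8] → .
    (5,5)@(11, 11): e=[18,30,-24] → .
    (8,5)@(17, 11): e=[30,-6,0] → .  [on edge]
  covered (4 px):
    . . . . . . . . .
    . . . . . . . . .
    . X . . . . . . .
    . . X X . . . . .
    . . . . . X . . .
    . . . . . . . . .
    . . . . . . . . .

Result: [[3,4],[4,4],[4,5]]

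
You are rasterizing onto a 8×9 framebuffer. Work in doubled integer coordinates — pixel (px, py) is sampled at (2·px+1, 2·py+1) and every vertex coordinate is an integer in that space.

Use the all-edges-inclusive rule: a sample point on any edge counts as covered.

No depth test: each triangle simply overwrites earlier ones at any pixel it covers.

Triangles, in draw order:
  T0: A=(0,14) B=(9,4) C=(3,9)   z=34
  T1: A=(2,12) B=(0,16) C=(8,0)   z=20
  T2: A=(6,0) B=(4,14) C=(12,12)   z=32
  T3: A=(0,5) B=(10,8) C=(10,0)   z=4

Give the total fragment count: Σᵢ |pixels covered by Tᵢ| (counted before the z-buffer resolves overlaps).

T0:
  2·area = 15  (B↔C swapped to make it positive)
  edge (0, 14)→(3, 9): d=(3,-5) inclusive
  edge (3, 9)→(9, 4): d=(6,-5) inclusive
  edge (9, 4)→(0, 14): d=(-9,10) inclusive
    (1,4)@(3, 9): e=[0,0,15] → #  [on edge]
    (2,4)@(5, 9): e=[10,10,-5] → ·
    (1,5)@(3, 11): e=[6,12,-3] → ·
  covered (1 px):
    · · · · · · · ·
    · · · · · · · ·
    · · · · · · · ·
    · · · · · · · ·
    · # · · · · · ·
    · · · · · · · ·
    · · · · · · · ·
    · · · · · · · ·
    · · · · · · · ·
T1:
  degenerate (2·area = 0) — covers nothing
T2:
  2·area = 108  (B↔C swapped to make it positive)
  edge (6, 0)→(12, 12): d=(6,12) inclusive
  edge (12, 12)→(4, 14): d=(-8,2) inclusive
  edge (4, 14)→(6, 0): d=(2,-14) inclusive
    (3,1)@(7, 3): e=[6,82,20] → #
    (4,1)@(9, 3): e=[-18,78,48] → ·
    (3,2)@(7, 5): e=[18,66,24] → #
    (4,2)@(9, 5): e=[-6,62,52] → ·
    (2,3)@(5, 7): e=[54,54,0] → #  [on edge]
    (4,3)@(9, 7): e=[6,46,56] → #
    (5,3)@(11, 7): e=[-18,42,84] → ·
    (2,4)@(5, 9): e=[66,38,4] → #
    (5,4)@(11, 9): e=[-6,26,88] → ·
    (2,5)@(5, 11): e=[78,22,8] → #
    (5,5)@(11, 11): e=[6,10,92] → #
    (6,5)@(13, 11): e=[-18,6,120] → ·
  covered (14 px):
    · · · · · · · ·
    · · · # · · · ·
    · · · # · · · ·
    · · # # # · · ·
    · · # # # · · ·
    · · # # # # · ·
    · · # # · · · ·
    · · · · · · · ·
    · · · · · · · ·
T3:
  2·area = 80  (B↔C swapped to make it positive)
  edge (0, 5)→(10, 0): d=(10,-5) inclusive
  edge (10, 0)→(10, 8): d=(0,8) inclusive
  edge (10, 8)→(0, 5): d=(-10,-3) inclusive
    (4,0)@(9, 1): e=[5,8,67] → #
    (5,0)@(11, 1): e=[15,-8,73] → ·
    (2,1)@(5, 3): e=[5,40,35] → #
    (3,1)@(7, 3): e=[15,24,41] → #
    (5,1)@(11, 3): e=[35,-8,53] → ·
    (0,2)@(1, 5): e=[5,72,3] → #
    (1,2)@(3, 5): e=[15,56,9] → #
    (5,2)@(11, 5): e=[55,-8,33] → ·
    (0,3)@(1, 7): e=[25,72,-17] → ·
    (1,3)@(3, 7): e=[35,56,-11] → ·
    (2,3)@(5, 7): e=[45,40,-5] → ·
    (3,3)@(7, 7): e=[55,24,1] → #
  covered (11 px):
    · · · · # · · ·
    · · # # # · · ·
    # # # # # · · ·
    · · · # # · · ·
    · · · · · · · ·
    · · · · · · · ·
    · · · · · · · ·
    · · · · · · · ·
    · · · · · · · ·

Result: 26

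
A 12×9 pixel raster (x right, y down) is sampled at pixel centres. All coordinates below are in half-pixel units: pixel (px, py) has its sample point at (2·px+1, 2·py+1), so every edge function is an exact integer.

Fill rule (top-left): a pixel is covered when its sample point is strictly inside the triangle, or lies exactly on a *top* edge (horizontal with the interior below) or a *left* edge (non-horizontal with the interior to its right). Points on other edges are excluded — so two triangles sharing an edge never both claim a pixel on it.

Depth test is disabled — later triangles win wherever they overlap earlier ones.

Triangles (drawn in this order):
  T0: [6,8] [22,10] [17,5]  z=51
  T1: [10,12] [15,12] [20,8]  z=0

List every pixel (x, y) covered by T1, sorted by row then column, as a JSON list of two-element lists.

T0:
  2·area = 70  (B↔C swapped to make it positive)
  edge (6, 8)→(17, 5): d=(11,-3) top-left  bias=+0
  edge (17, 5)→(22, 10): d=(5,5) right/bottom  bias=-1
  edge (22, 10)→(6, 8): d=(-16,-2) top-left  bias=+0
    (6,0)@(13, 1): e=[-56,0,126] → ·  [on edge]
    (7,1)@(15, 3): e=[-28,0,98] → ·  [on edge]
    (8,2)@(17, 5): e=[0,0,70] → ·  [on edge]
    (5,3)@(11, 7): e=[4,40,26] → █
    (6,3)@(13, 7): e=[10,30,30] → █
    (7,3)@(15, 7): e=[16,20,34] → █
    (8,3)@(17, 7): e=[22,10,38] → █
    (9,3)@(19, 7): e=[28,0,42] → ·  [on edge]
    (5,4)@(11, 9): e=[26,50,-6] → ·
    (6,4)@(13, 9): e=[32,40,-2] → ·
    (7,4)@(15, 9): e=[38,30,2] → █
    (9,4)@(19, 9): e=[50,10,10] → █
    (10,4)@(21, 9): e=[56,0,14] → ·  [on edge]
    (11,5)@(23, 11): e=[84,0,-14] → ·  [on edge]
  covered (7 px):
    · · · · · · · · · · · ·
    · · · · · · · · · · · ·
    · · · · · · · · · · · ·
    · · · · · █ █ █ █ · · ·
    · · · · · · · █ █ █ · ·
    · · · · · · · · · · · ·
    · · · · · · · · · · · ·
    · · · · · · · · · · · ·
    · · · · · · · · · · · ·
T1:
  2·area = 20  (B↔C swapped to make it positive)
  edge (10, 12)→(20, 8): d=(10,-4) top-left  bias=+0
  edge (20, 8)→(15, 12): d=(-5,4) right/bottom  bias=-1
  edge (15, 12)→(10, 12): d=(-5,0) right/bottom  bias=-1
    (6,5)@(13, 11): e=[2,13,5] → █
    (7,5)@(15, 11): e=[10,5,5] → █
    (8,5)@(17, 11): e=[18,-3,5] → ·
    (6,6)@(13, 13): e=[22,3,-5] → ·
    (7,6)@(15, 13): e=[30,-5,-5] → ·
  covered (2 px):
    · · · · · · · · · · · ·
    · · · · · · · · · · · ·
    · · · · · · · · · · · ·
    · · · · · · · · · · · ·
    · · · · · · · · · · · ·
    · · · · · · █ █ · · · ·
    · · · · · · · · · · · ·
    · · · · · · · · · · · ·
    · · · · · · · · · · · ·

Result: [[6,5],[7,5]]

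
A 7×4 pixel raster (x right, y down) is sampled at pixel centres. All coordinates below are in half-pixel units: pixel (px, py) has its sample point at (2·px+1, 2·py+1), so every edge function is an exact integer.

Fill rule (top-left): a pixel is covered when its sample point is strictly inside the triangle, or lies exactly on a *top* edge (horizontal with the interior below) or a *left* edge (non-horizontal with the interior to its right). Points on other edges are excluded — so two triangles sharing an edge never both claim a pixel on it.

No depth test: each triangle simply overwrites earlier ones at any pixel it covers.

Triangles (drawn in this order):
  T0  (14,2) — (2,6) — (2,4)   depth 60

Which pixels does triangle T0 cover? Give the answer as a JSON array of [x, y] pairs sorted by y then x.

T0:
  2·area = 24
  edge (14, 2)→(2, 6): d=(-12,4) right/bottom  bias=-1
  edge (2, 6)→(2, 4): d=(0,-2) top-left  bias=+0
  edge (2, 4)→(14, 2): d=(12,-2) top-left  bias=+0
    (4,1)@(9, 3): e=[8,14,2] → #
    (5,1)@(11, 3): e=[0,18,6] → ·  [on edge]
    (1,2)@(3, 5): e=[8,2,14] → #
    (2,2)@(5, 5): e=[0,6,18] → ·  [on edge]
    (4,2)@(9, 5): e=[-16,14,26] → ·
    (1,3)@(3, 7): e=[-16,2,38] → ·
  covered (2 px):
    · · · · · · ·
    · · · · # · ·
    · # · · · · ·
    · · · · · · ·

Answer: [[4,1],[1,2]]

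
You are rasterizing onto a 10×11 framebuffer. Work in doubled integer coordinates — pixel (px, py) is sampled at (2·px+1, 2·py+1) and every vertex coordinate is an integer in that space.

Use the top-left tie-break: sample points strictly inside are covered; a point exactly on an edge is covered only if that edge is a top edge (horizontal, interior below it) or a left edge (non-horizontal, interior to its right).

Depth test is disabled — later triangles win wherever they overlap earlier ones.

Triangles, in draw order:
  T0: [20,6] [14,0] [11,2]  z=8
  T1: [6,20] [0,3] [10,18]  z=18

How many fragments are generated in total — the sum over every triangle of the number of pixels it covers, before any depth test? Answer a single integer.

T0:
  2·area = 30  (B↔C swapped to make it positive)
  edge (20, 6)→(11, 2): d=(-9,-4) top-left  bias=+0
  edge (11, 2)→(14, 0): d=(3,-2) top-left  bias=+0
  edge (14, 0)→(20, 6): d=(6,6) right/bottom  bias=-1
    (6,0)@(13, 1): e=[17,1,12] → #
    (7,0)@(15, 1): e=[25,5,0] → ·  [on edge]
    (6,1)@(13, 3): e=[-1,7,24] → ·
    (7,1)@(15, 3): e=[7,11,12] → #
    (8,1)@(17, 3): e=[15,15,0] → ·  [on edge]
    (7,2)@(15, 5): e=[-11,17,24] → ·
    (9,2)@(19, 5): e=[5,25,0] → ·  [on edge]
  covered (2 px):
    · · · · · · # · · ·
    · · · · · · · # · ·
    · · · · · · · · · ·
    · · · · · · · · · ·
    · · · · · · · · · ·
    · · · · · · · · · ·
    · · · · · · · · · ·
    · · · · · · · · · ·
    · · · · · · · · · ·
    · · · · · · · · · ·
    · · · · · · · · · ·
T1:
  2·area = 80
  edge (6, 20)→(0, 3): d=(-6,-17) top-left  bias=+0
  edge (0, 3)→(10, 18): d=(10,15) right/bottom  bias=-1
  edge (10, 18)→(6, 20): d=(-4,2) right/bottom  bias=-1
    (0,2)@(1, 5): e=[5,5,70] → #
    (1,2)@(3, 5): e=[39,-25,66] → ·
    (0,3)@(1, 7): e=[-7,25,62] → ·
    (1,4)@(3, 9): e=[15,15,50] → #
    (2,4)@(5, 9): e=[49,-15,46] → ·
    (1,5)@(3, 11): e=[3,35,42] → #
    (2,5)@(5, 11): e=[37,5,38] → #
    (3,5)@(7, 11): e=[71,-25,34] → ·
    (1,6)@(3, 13): e=[-9,55,34] → ·
    (2,6)@(5, 13): e=[25,25,30] → #
    (3,6)@(7, 13): e=[59,-5,26] → ·
    (2,7)@(5, 15): e=[13,45,22] → #
  covered (11 px):
    · · · · · · · · · ·
    · · · · · · · · · ·
    # · · · · · · · · ·
    · · · · · · · · · ·
    · # · · · · · · · ·
    · # # · · · · · · ·
    · · # · · · · · · ·
    · · # # · · · · · ·
    · · # # # · · · · ·
    · · · # · · · · · ·
    · · · · · · · · · ·

Final: 13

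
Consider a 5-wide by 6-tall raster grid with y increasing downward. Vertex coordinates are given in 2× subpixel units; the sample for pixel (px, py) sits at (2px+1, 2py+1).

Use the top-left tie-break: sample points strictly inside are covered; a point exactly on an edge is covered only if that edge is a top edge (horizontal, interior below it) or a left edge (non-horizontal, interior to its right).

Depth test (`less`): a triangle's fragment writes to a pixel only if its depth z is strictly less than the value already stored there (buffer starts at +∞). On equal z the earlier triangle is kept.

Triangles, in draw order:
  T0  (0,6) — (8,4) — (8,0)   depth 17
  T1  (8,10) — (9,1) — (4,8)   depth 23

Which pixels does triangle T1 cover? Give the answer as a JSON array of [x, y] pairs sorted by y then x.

T0:
  2·area = 32  (B↔C swapped to make it positive)
  edge (0, 6)→(8, 0): d=(8,-6) top-left  bias=+0
  edge (8, 0)→(8, 4): d=(0,4) right/bottom  bias=-1
  edge (8, 4)→(0, 6): d=(-8,2) right/bottom  bias=-1
    (3,0)@(7, 1): e=[2,4,26] → █
    (4,0)@(9, 1): e=[14,-4,22] → ·
    (2,1)@(5, 3): e=[6,12,14] → █
    (4,1)@(9, 3): e=[30,-4,6] → ·
    (1,2)@(3, 5): e=[10,20,2] → █
    (2,2)@(5, 5): e=[22,12,-2] → ·
    (3,2)@(7, 5): e=[34,4,-6] → ·
    (1,3)@(3, 7): e=[26,20,-14] → ·
  covered (4 px):
    · · · █ ·
    · · █ █ ·
    · █ · · ·
    · · · · ·
    · · · · ·
    · · · · ·
T1:
  2·area = 38  (B↔C swapped to make it positive)
  edge (8, 10)→(4, 8): d=(-4,-2) top-left  bias=+0
  edge (4, 8)→(9, 1): d=(5,-7) top-left  bias=+0
  edge (9, 1)→(8, 10): d=(-1,9) right/bottom  bias=-1
    (4,0)@(9, 1): e=[38,0,0] → ·  [on edge]
    (3,2)@(7, 5): e=[18,6,14] → █
    (4,2)@(9, 5): e=[22,20,-4] → ·
    (2,3)@(5, 7): e=[6,2,30] → █
    (4,3)@(9, 7): e=[14,30,-6] → ·
    (2,4)@(5, 9): e=[-2,12,28] → ·
    (3,4)@(7, 9): e=[2,26,10] → █
    (4,4)@(9, 9): e=[6,40,-8] → ·
    (3,5)@(7, 11): e=[-6,36,8] → ·
  covered (4 px):
    · · · · ·
    · · · · ·
    · · · █ ·
    · · █ █ ·
    · · · █ ·
    · · · · ·

Final: [[3,2],[2,3],[3,3],[3,4]]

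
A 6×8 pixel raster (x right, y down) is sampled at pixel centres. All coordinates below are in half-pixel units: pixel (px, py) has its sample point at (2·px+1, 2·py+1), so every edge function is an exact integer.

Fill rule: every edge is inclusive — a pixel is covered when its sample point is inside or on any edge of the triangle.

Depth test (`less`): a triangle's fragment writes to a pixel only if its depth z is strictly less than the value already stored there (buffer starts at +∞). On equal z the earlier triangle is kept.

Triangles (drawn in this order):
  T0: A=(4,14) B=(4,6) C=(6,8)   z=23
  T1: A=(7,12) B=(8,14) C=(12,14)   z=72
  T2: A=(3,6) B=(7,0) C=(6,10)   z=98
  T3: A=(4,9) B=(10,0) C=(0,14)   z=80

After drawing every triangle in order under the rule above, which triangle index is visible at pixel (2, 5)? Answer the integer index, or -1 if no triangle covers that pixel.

T0:
  2·area = 16
  edge (4, 14)→(4, 6): d=(0,-8) inclusive
  edge (4, 6)→(6, 8): d=(2,2) inclusive
  edge (6, 8)→(4, 14): d=(-2,6) inclusive
    (0,1)@(1, 3): e=[-24,0,40] → ·  [on edge]
    (1,2)@(3, 5): e=[-8,0,24] → ·  [on edge]
    (3,2)@(7, 5): e=[24,-8,0] → ·  [on edge]
    (2,3)@(5, 7): e=[8,0,8] → #  [on edge]
    (3,3)@(7, 7): e=[24,-4,-4] → ·
    (2,4)@(5, 9): e=[8,4,4] → #
    (3,4)@(7, 9): e=[24,0,-8] → ·  [on edge]
    (2,5)@(5, 11): e=[8,8,0] → #  [on edge]
    (3,5)@(7, 11): e=[24,4,-12] → ·
    (4,5)@(9, 11): e=[40,0,-24] → ·  [on edge]
    (2,6)@(5, 13): e=[8,12,-4] → ·
    (5,6)@(11, 13): e=[56,0,-40] → ·  [on edge]
  covered (3 px):
    · · · · · ·
    · · · · · ·
    · · · · · ·
    · · # · · ·
    · · # · · ·
    · · # · · ·
    · · · · · ·
    · · · · · ·
T1:
  2·area = 8  (B↔C swapped to make it positive)
  edge (7, 12)→(12, 14): d=(5,2) inclusive
  edge (12, 14)→(8, 14): d=(-4,0) inclusive
  edge (8, 14)→(7, 12): d=(-1,-2) inclusive
    (4,6)@(9, 13): e=[1,4,3] → #
    (5,6)@(11, 13): e=[-3,4,7] → ·
    (4,7)@(9, 15): e=[11,-4,1] → ·
  covered (1 px):
    · · · · · ·
    · · · · · ·
    · · · · · ·
    · · · · · ·
    · · · · · ·
    · · · · · ·
    · · · · # ·
    · · · · · ·
T2:
  2·area = 34
  edge (3, 6)→(7, 0): d=(4,-6) inclusive
  edge (7, 0)→(6, 10): d=(-1,10) inclusive
  edge (6, 10)→(3, 6): d=(-3,-4) inclusive
    (2,1)@(5, 3): e=[0,17,17] → #  [on edge]
    (3,1)@(7, 3): e=[12,-3,25] → ·
    (2,2)@(5, 5): e=[8,15,11] → #
    (3,2)@(7, 5): e=[20,-5,19] → ·
    (2,3)@(5, 7): e=[16,13,5] → #
    (3,3)@(7, 7): e=[28,-7,13] → ·
    (0,4)@(1, 9): e=[0,51,-17] → ·  [on edge]
    (2,4)@(5, 9): e=[24,11,-1] → ·
  covered (3 px):
    · · · · · ·
    · · # · · ·
    · · # · · ·
    · · # · · ·
    · · · · · ·
    · · · · · ·
    · · · · · ·
    · · · · · ·
T3:
  2·area = 6  (B↔C swapped to make it positive)
  edge (4, 9)→(0, 14): d=(-4,5) inclusive
  edge (0, 14)→(10, 0): d=(10,-14) inclusive
  edge (10, 0)→(4, 9): d=(-6,9) inclusive
    (2,3)@(5, 7): e=[3,0,3] → #  [on edge]
    (3,3)@(7, 7): e=[-7,28,-15] → ·
    (2,4)@(5, 9): e=[-5,20,-9] → ·
  covered (1 px):
    · · · · · ·
    · · · · · ·
    · · · · · ·
    · · # · · ·
    · · · · · ·
    · · · · · ·
    · · · · · ·
    · · · · · ·

Z-buffer (winner per pixel, '.' = empty):
  . . . . . .
  . . 2 . . .
  . . 2 . . .
  . . 0 . . .
  . . 0 . . .
  . . 0 . . .
  . . . . 1 .
  . . . . . .

Final: 0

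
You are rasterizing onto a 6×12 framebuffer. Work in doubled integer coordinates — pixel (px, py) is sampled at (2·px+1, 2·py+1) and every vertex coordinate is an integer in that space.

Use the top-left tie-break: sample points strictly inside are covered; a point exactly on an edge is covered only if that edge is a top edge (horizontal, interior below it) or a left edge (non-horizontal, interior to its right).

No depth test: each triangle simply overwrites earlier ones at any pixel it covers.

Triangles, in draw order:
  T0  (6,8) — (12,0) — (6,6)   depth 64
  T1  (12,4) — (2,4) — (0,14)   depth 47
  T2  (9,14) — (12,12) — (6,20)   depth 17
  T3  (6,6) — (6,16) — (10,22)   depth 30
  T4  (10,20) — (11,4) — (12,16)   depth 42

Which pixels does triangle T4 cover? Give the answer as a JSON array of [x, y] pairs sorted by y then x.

T0:
  2·area = 12  (B↔C swapped to make it positive)
  edge (6, 8)→(6, 6): d=(0,-2) top-left  bias=+0
  edge (6, 6)→(12, 0): d=(6,-6) top-left  bias=+0
  edge (12, 0)→(6, 8): d=(-6,8) right/bottom  bias=-1
    (5,0)@(11, 1): e=[10,0,2] → X  [on edge]
    (4,1)@(9, 3): e=[6,0,6] → X  [on edge]
    (5,1)@(11, 3): e=[10,12,-10] → .
    (3,2)@(7, 5): e=[2,0,10] → X  [on edge]
    (4,2)@(9, 5): e=[6,12,-6] → .
    (2,3)@(5, 7): e=[-2,0,14] → .  [on edge]
    (3,3)@(7, 7): e=[2,12,-2] → .
    (1,4)@(3, 9): e=[-6,0,18] → .  [on edge]
    (0,5)@(1, 11): e=[-10,0,22] → .  [on edge]
  covered (3 px):
    . . . . . X
    . . . . X .
    . . . X . .
    . . . . . .
    . . . . . .
    . . . . . .
    . . . . . .
    . . . . . .
    . . . . . .
    . . . . . .
    . . . . . .
    . . . . . .
T1:
  2·area = 100  (B↔C swapped to make it positive)
  edge (12, 4)→(0, 14): d=(-12,10) right/bottom  bias=-1
  edge (0, 14)→(2, 4): d=(2,-10) top-left  bias=+0
  edge (2, 4)→(12, 4): d=(10,0) top-left  bias=+0
    (1,2)@(3, 5): e=[78,12,10] → X
    (2,2)@(5, 5): e=[58,32,10] → X
    (3,2)@(7, 5): e=[38,52,10] → X
    (4,2)@(9, 5): e=[18,72,10] → X
    (5,2)@(11, 5): e=[-2,92,10] → .
    (1,3)@(3, 7): e=[54,16,30] → X
    (4,3)@(9, 7): e=[-6,76,30] → .
    (0,4)@(1, 9): e=[50,0,50] → X  [on edge]
    (3,4)@(7, 9): e=[-10,60,50] → .
    (0,5)@(1, 11): e=[26,4,70] → X
    (2,5)@(5, 11): e=[-14,44,70] → .
    (0,6)@(1, 13): e=[2,8,90] → X
  covered (13 px):
    . . . . . .
    . . . . . .
    . X X X X .
    . X X X . .
    X X X . . .
    X X . . . .
    X . . . . .
    . . . . . .
    . . . . . .
    . . . . . .
    . . . . . .
    . . . . . .
T2:
  2·area = 12
  edge (9, 14)→(12, 12): d=(3,-2) top-left  bias=+0
  edge (12, 12)→(6, 20): d=(-6,8) right/bottom  bias=-1
  edge (6, 20)→(9, 14): d=(3,-6) top-left  bias=+0
    (5,6)@(11, 13): e=[1,2,9] → X
    (4,7)@(9, 15): e=[3,6,3] → X
    (5,7)@(11, 15): e=[7,-10,15] → .
    (4,8)@(9, 17): e=[9,-6,9] → .
  covered (2 px):
    . . . . . .
    . . . . . .
    . . . . . .
    . . . . . .
    . . . . . .
    . . . . . .
    . . . . . X
    . . . . X .
    . . . . . .
    . . . . . .
    . . . . . .
    . . . . . .
T3:
  2·area = 40  (B↔C swapped to make it positive)
  edge (6, 6)→(10, 22): d=(4,16) right/bottom  bias=-1
  edge (10, 22)→(6, 16): d=(-4,-6) top-left  bias=+0
  edge (6, 16)→(6, 6): d=(0,-10) top-left  bias=+0
    (3,5)@(7, 11): e=[4,26,10] → X
    (4,5)@(9, 11): e=[-28,38,30] → .
    (3,6)@(7, 13): e=[12,18,10] → X
    (4,6)@(9, 13): e=[-20,30,30] → .
    (3,7)@(7, 15): e=[20,10,10] → X
    (4,7)@(9, 15): e=[-12,22,30] → .
    (3,8)@(7, 17): e=[28,2,10] → X
    (4,8)@(9, 17): e=[-4,14,30] → .
    (3,9)@(7, 19): e=[36,-6,10] → .
    (4,9)@(9, 19): e=[4,6,30] → X
    (5,9)@(11, 19): e=[-28,18,50] → .
    (4,10)@(9, 21): e=[12,-2,30] → .
  covered (5 px):
    . . . . . .
    . . . . . .
    . . . . . .
    . . . . . .
    . . . . . .
    . . . X . .
    . . . X . .
    . . . X . .
    . . . X . .
    . . . . X .
    . . . . . .
    . . . . . .
T4:
  2·area = 28
  edge (10, 20)→(11, 4): d=(1,-16) top-left  bias=+0
  edge (11, 4)→(12, 16): d=(1,12) right/bottom  bias=-1
  edge (12, 16)→(10, 20): d=(-2,4) right/bottom  bias=-1
    (5,2)@(11, 5): e=[1,1,26] → X
    (5,3)@(11, 7): e=[3,3,22] → X
    (5,4)@(11, 9): e=[5,5,18] → X
    (5,5)@(11, 11): e=[7,7,14] → X
    (5,6)@(11, 13): e=[9,9,10] → X
    (5,7)@(11, 15): e=[11,11,6] → X
    (5,8)@(11, 17): e=[13,13,2] → X
    (5,9)@(11, 19): e=[15,15,-2] → .
  covered (7 px):
    . . . . . .
    . . . . . .
    . . . . . X
    . . . . . X
    . . . . . X
    . . . . . X
    . . . . . X
    . . . . . X
    . . . . . X
    . . . . . .
    . . . . . .
    . . . . . .

Answer: [[5,2],[5,3],[5,4],[5,5],[5,6],[5,7],[5,8]]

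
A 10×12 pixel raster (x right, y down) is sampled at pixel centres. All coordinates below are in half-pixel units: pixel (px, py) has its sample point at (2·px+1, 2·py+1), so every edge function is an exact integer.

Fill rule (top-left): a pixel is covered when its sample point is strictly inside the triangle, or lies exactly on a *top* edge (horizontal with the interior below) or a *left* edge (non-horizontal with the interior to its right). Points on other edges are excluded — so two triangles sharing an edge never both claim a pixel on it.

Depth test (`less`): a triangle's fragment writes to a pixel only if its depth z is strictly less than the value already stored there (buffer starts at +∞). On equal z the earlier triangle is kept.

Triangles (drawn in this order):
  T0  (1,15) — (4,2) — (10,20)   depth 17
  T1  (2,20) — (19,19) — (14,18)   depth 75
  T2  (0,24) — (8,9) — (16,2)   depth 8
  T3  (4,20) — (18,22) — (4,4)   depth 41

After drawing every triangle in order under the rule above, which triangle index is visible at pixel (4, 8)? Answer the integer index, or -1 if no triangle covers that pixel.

T0:
  2·area = 132
  edge (1, 15)→(4, 2): d=(3,-13) top-left  bias=+0
  edge (4, 2)→(10, 20): d=(6,18) right/bottom  bias=-1
  edge (10, 20)→(1, 15): d=(-9,-5) top-left  bias=+0
    (2,2)@(5, 5): e=[22,0,110] → ·  [on edge]
    (1,3)@(3, 7): e=[2,48,82] → #
    (2,3)@(5, 7): e=[28,12,92] → #
    (3,3)@(7, 7): e=[54,-24,102] → ·
    (1,4)@(3, 9): e=[8,60,64] → #
    (3,4)@(7, 9): e=[60,-12,84] → ·
    (1,5)@(3, 11): e=[14,72,46] → #
    (3,5)@(7, 11): e=[66,0,66] → ·  [on edge]
    (1,6)@(3, 13): e=[20,84,28] → #
    (3,6)@(7, 13): e=[72,12,48] → #
    (4,6)@(9, 13): e=[98,-24,58] → ·
    (0,7)@(1, 15): e=[0,132,0] → #  [on edge]
    (4,8)@(9, 17): e=[110,0,22] → ·  [on edge]
    (5,11)@(11, 23): e=[154,0,-22] → ·  [on edge]
  covered (16 px):
    · · · · · · · · · ·
    · · · · · · · · · ·
    · · · · · · · · · ·
    · # # · · · · · · ·
    · # # · · · · · · ·
    · # # · · · · · · ·
    · # # # · · · · · ·
    # # # # · · · · · ·
    · · # # · · · · · ·
    · · · · # · · · · ·
    · · · · · · · · · ·
    · · · · · · · · · ·
T1:
  2·area = 22  (B↔C swapped to make it positive)
  edge (2, 20)→(14, 18): d=(12,-2) top-left  bias=+0
  edge (14, 18)→(19, 19): d=(5,1) right/bottom  bias=-1
  edge (19, 19)→(2, 20): d=(-17,1) right/bottom  bias=-1
    (4,8)@(9, 17): e=[-22,0,44] → ·  [on edge]
    (4,9)@(9, 19): e=[2,10,10] → #
    (5,9)@(11, 19): e=[6,8,8] → #
    (6,9)@(13, 19): e=[10,6,6] → #
    (7,9)@(15, 19): e=[14,4,4] → #
    (8,9)@(17, 19): e=[18,2,2] → #
    (9,9)@(19, 19): e=[22,0,0] → ·  [on edge]
    (4,10)@(9, 21): e=[26,20,-24] → ·
    (5,10)@(11, 21): e=[30,18,-26] → ·
    (6,10)@(13, 21): e=[34,16,-28] → ·
    (7,10)@(15, 21): e=[38,14,-30] → ·
    (8,10)@(17, 21): e=[42,12,-32] → ·
  covered (5 px):
    · · · · · · · · · ·
    · · · · · · · · · ·
    · · · · · · · · · ·
    · · · · · · · · · ·
    · · · · · · · · · ·
    · · · · · · · · · ·
    · · · · · · · · · ·
    · · · · · · · · · ·
    · · · · · · · · · ·
    · · · · # # # # # ·
    · · · · · · · · · ·
    · · · · · · · · · ·
T2:
  2·area = 64
  edge (0, 24)→(8, 9): d=(8,-15) top-left  bias=+0
  edge (8, 9)→(16, 2): d=(8,-7) top-left  bias=+0
  edge (16, 2)→(0, 24): d=(-16,22) right/bottom  bias=-1
    (7,1)@(15, 3): e=[57,1,6] → #
    (8,1)@(17, 3): e=[87,15,-38] → ·
    (6,2)@(13, 5): e=[43,3,18] → #
    (7,2)@(15, 5): e=[73,17,-26] → ·
    (5,3)@(11, 7): e=[29,5,30] → #
    (6,3)@(13, 7): e=[59,19,-14] → ·
    (4,4)@(9, 9): e=[15,7,42] → #
    (5,4)@(11, 9): e=[45,21,-2] → ·
    (3,5)@(7, 11): e=[1,9,54] → #
    (5,5)@(11, 11): e=[61,37,-34] → ·
    (3,6)@(7, 13): e=[17,25,22] → #
    (4,6)@(9, 13): e=[47,39,-22] → ·
  covered (10 px):
    · · · · · · · · · ·
    · · · · · · · # · ·
    · · · · · · # · · ·
    · · · · · # · · · ·
    · · · · # · · · · ·
    · · · # # · · · · ·
    · · · # · · · · · ·
    · · # · · · · · · ·
    · · # · · · · · · ·
    · # · · · · · · · ·
    · · · · · · · · · ·
    · · · · · · · · · ·
T3:
  2·area = 224  (B↔C swapped to make it positive)
  edge (4, 20)→(4, 4): d=(0,-16) top-left  bias=+0
  edge (4, 4)→(18, 22): d=(14,18) right/bottom  bias=-1
  edge (18, 22)→(4, 20): d=(-14,-2) top-left  bias=+0
    (2,3)@(5, 7): e=[16,24,184] → #
    (3,3)@(7, 7): e=[48,-12,188] → ·
    (2,4)@(5, 9): e=[16,52,156] → #
    (3,4)@(7, 9): e=[48,16,160] → #
    (4,4)@(9, 9): e=[80,-20,164] → ·
    (2,5)@(5, 11): e=[16,80,128] → #
    (4,5)@(9, 11): e=[80,8,136] → #
    (5,5)@(11, 11): e=[112,-28,140] → ·
    (2,6)@(5, 13): e=[16,108,100] → #
    (5,6)@(11, 13): e=[112,0,112] → ·  [on edge]
    (2,7)@(5, 15): e=[16,136,72] → #
    (5,7)@(11, 15): e=[112,28,84] → #
    (5,10)@(11, 21): e=[112,112,0] → #  [on edge]
  covered (28 px):
    · · · · · · · · · ·
    · · · · · · · · · ·
    · · · · · · · · · ·
    · · # · · · · · · ·
    · · # # · · · · · ·
    · · # # # · · · · ·
    · · # # # · · · · ·
    · · # # # # · · · ·
    · · # # # # # · · ·
    · · # # # # # # · ·
    · · · · · # # # # ·
    · · · · · · · · · ·

Z-buffer (winner per pixel, '.' = empty):
  . . . . . . . . . .
  . . . . . . . 2 . .
  . . . . . . 2 . . .
  . 0 0 . . 2 . . . .
  . 0 0 3 2 . . . . .
  . 0 0 2 2 . . . . .
  . 0 0 2 3 . . . . .
  0 0 2 0 3 3 . . . .
  . . 2 0 3 3 3 . . .
  . 2 3 3 0 3 3 3 1 .
  . . . . . 3 3 3 3 .
  . . . . . . . . . .

Answer: 3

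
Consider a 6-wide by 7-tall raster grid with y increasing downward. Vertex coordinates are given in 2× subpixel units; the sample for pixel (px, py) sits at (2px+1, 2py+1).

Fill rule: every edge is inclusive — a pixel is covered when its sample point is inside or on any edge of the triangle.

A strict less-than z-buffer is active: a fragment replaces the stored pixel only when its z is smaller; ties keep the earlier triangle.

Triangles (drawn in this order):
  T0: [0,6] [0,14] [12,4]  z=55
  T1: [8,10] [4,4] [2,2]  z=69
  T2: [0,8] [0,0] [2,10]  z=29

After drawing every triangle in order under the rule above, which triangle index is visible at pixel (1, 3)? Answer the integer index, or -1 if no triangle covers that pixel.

T0:
  2·area = 96  (B↔C swapped to make it positive)
  edge (0, 6)→(12, 4): d=(12,-2) inclusive
  edge (12, 4)→(0, 14): d=(-12,10) inclusive
  edge (0, 14)→(0, 6): d=(0,-8) inclusive
    (3,2)@(7, 5): e=[2,38,56] → #
    (4,2)@(9, 5): e=[6,18,72] → #
    (5,2)@(11, 5): e=[10,-2,88] → ·
    (0,3)@(1, 7): e=[14,74,8] → #
    (1,3)@(3, 7): e=[18,54,24] → #
    (2,3)@(5, 7): e=[22,34,40] → #
    (4,3)@(9, 7): e=[30,-6,72] → ·
    (0,4)@(1, 9): e=[38,50,8] → #
    (3,4)@(7, 9): e=[50,-10,56] → ·
    (0,5)@(1, 11): e=[62,26,8] → #
    (2,5)@(5, 11): e=[70,-14,40] → ·
    (0,6)@(1, 13): e=[86,2,8] → #
  covered (12 px):
    · · · · · ·
    · · · · · ·
    · · · # # ·
    # # # # · ·
    # # # · · ·
    # # · · · ·
    # · · · · ·
T1:
  2·area = 4  (B↔C swapped to make it positive)
  edge (8, 10)→(2, 2): d=(-6,-8) inclusive
  edge (2, 2)→(4, 4): d=(2,2) inclusive
  edge (4, 4)→(8, 10): d=(4,6) inclusive
    (0,0)@(1, 1): e=[-2,0,6] → ·  [on edge]
    (1,1)@(3, 3): e=[2,0,2] → #  [on edge]
    (2,1)@(5, 3): e=[18,-4,-10] → ·
    (1,2)@(3, 5): e=[-10,4,10] → ·
    (2,2)@(5, 5): e=[6,0,-2] → ·  [on edge]
    (3,3)@(7, 7): e=[10,0,-6] → ·  [on edge]
    (4,4)@(9, 9): e=[14,0,-10] → ·  [on edge]
    (5,5)@(11, 11): e=[18,0,-14] → ·  [on edge]
  covered (1 px):
    · · · · · ·
    · # · · · ·
    · · · · · ·
    · · · · · ·
    · · · · · ·
    · · · · · ·
    · · · · · ·
T2:
  2·area = 16
  edge (0, 8)→(0, 0): d=(0,-8) inclusive
  edge (0, 0)→(2, 10): d=(2,10) inclusive
  edge (2, 10)→(0, 8): d=(-2,-2) inclusive
    (0,2)@(1, 5): e=[8,0,8] → #  [on edge]
    (1,2)@(3, 5): e=[24,-20,12] → ·
    (0,3)@(1, 7): e=[8,4,4] → #
    (1,3)@(3, 7): e=[24,-16,8] → ·
    (0,4)@(1, 9): e=[8,8,0] → #  [on edge]
    (1,4)@(3, 9): e=[24,-12,4] → ·
    (0,5)@(1, 11): e=[8,12,-4] → ·
    (1,5)@(3, 11): e=[24,-8,0] → ·  [on edge]
    (2,6)@(5, 13): e=[40,-24,0] → ·  [on edge]
  covered (3 px):
    · · · · · ·
    · · · · · ·
    # · · · · ·
    # · · · · ·
    # · · · · ·
    · · · · · ·
    · · · · · ·

Z-buffer (winner per pixel, '.' = empty):
  . . . . . .
  . 1 . . . .
  2 . . 0 0 .
  2 0 0 0 . .
  2 0 0 . . .
  0 0 . . . .
  0 . . . . .

Result: 0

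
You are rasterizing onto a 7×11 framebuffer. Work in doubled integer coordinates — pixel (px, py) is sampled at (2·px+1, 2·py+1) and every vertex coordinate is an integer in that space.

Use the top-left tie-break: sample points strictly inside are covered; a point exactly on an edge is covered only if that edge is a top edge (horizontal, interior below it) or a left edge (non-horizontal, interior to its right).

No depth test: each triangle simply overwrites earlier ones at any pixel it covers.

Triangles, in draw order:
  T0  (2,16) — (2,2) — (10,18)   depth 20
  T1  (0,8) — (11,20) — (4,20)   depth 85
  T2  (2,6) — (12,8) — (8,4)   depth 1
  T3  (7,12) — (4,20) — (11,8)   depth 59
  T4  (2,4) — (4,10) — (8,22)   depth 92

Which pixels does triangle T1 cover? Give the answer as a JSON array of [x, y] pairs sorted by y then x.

T0:
  2·area = 112
  edge (2, 16)→(2, 2): d=(0,-14) top-left  bias=+0
  edge (2, 2)→(10, 18): d=(8,16) right/bottom  bias=-1
  edge (10, 18)→(2, 16): d=(-8,-2) top-left  bias=+0
    (1,2)@(3, 5): e=[14,8,90] → X
    (2,2)@(5, 5): e=[42,-24,94] → .
    (1,3)@(3, 7): e=[14,24,74] → X
    (2,3)@(5, 7): e=[42,-8,78] → .
    (1,4)@(3, 9): e=[14,40,58] → X
    (2,4)@(5, 9): e=[42,8,62] → X
    (3,4)@(7, 9): e=[70,-24,66] → .
    (1,5)@(3, 11): e=[14,56,42] → X
    (3,5)@(7, 11): e=[70,-8,50] → .
    (1,6)@(3, 13): e=[14,72,26] → X
    (3,6)@(7, 13): e=[70,8,34] → X
    (4,6)@(9, 13): e=[98,-24,38] → .
  covered (14 px):
    . . . . . . .
    . . . . . . .
    . X . . . . .
    . X . . . . .
    . X X . . . .
    . X X . . . .
    . X X X . . .
    . X X X . . .
    . . . X X . .
    . . . . . . .
    . . . . . . .
T1:
  2·area = 84
  edge (0, 8)→(11, 20): d=(11,12) right/bottom  bias=-1
  edge (11, 20)→(4, 20): d=(-7,0) right/bottom  bias=-1
  edge (4, 20)→(0, 8): d=(-4,-12) top-left  bias=+0
    (0,5)@(1, 11): e=[21,63,0] → X  [on edge]
    (1,5)@(3, 11): e=[-3,63,24] → .
    (0,6)@(1, 13): e=[43,49,-8] → .
    (1,6)@(3, 13): e=[19,49,16] → X
    (2,6)@(5, 13): e=[-5,49,40] → .
    (1,7)@(3, 15): e=[41,35,8] → X
    (2,7)@(5, 15): e=[17,35,32] → X
    (3,7)@(7, 15): e=[-7,35,56] → .
    (1,8)@(3, 17): e=[63,21,0] → X  [on edge]
    (3,8)@(7, 17): e=[15,21,48] → X
    (4,8)@(9, 17): e=[-9,21,72] → .
    (1,9)@(3, 19): e=[85,7,-8] → .
  covered (10 px):
    . . . . . . .
    . . . . . . .
    . . . . . . .
    . . . . . . .
    . . . . . . .
    X . . . . . .
    . X . . . . .
    . X X . . . .
    . X X X . . .
    . . X X X . .
    . . . . . . .
T2:
  2·area = 32  (B↔C swapped to make it positive)
  edge (2, 6)→(8, 4): d=(6,-2) top-left  bias=+0
  edge (8, 4)→(12, 8): d=(4,4) right/bottom  bias=-1
  edge (12, 8)→(2, 6): d=(-10,-2) top-left  bias=+0
    (2,0)@(5, 1): e=[-24,0,56] → .  [on edge]
    (3,1)@(7, 3): e=[-8,0,40] → .  [on edge]
    (5,1)@(11, 3): e=[0,-16,48] → .  [on edge]
    (2,2)@(5, 5): e=[0,16,16] → X  [on edge]
    (3,2)@(7, 5): e=[4,8,20] → X
    (4,2)@(9, 5): e=[8,0,24] → .  [on edge]
    (2,3)@(5, 7): e=[12,24,-4] → .
    (3,3)@(7, 7): e=[16,16,0] → X  [on edge]
    (4,3)@(9, 7): e=[20,8,4] → X
    (5,3)@(11, 7): e=[24,0,8] → .  [on edge]
    (3,4)@(7, 9): e=[28,24,-20] → .
    (4,4)@(9, 9): e=[32,16,-16] → .
    (6,4)@(13, 9): e=[40,0,-8] → .  [on edge]
  covered (4 px):
    . . . . . . .
    . . . . . . .
    . . X X . . .
    . . . X X . .
    . . . . . . .
    . . . . . . .
    . . . . . . .
    . . . . . . .
    . . . . . . .
    . . . . . . .
    . . . . . . .
T3:
  2·area = 20  (B↔C swapped to make it positive)
  edge (7, 12)→(11, 8): d=(4,-4) top-left  bias=+0
  edge (11, 8)→(4, 20): d=(-7,12) right/bottom  bias=-1
  edge (4, 20)→(7, 12): d=(3,-8) top-left  bias=+0
    (4,5)@(9, 11): e=[4,3,13] → X
    (5,5)@(11, 11): e=[12,-21,29] → .
    (3,6)@(7, 13): e=[4,13,3] → X
    (4,6)@(9, 13): e=[12,-11,19] → .
    (3,7)@(7, 15): e=[12,-1,9] → .
  covered (2 px):
    . . . . . . .
    . . . . . . .
    . . . . . . .
    . . . . . . .
    . . . . . . .
    . . . . X . .
    . . . X . . .
    . . . . . . .
    . . . . . . .
    . . . . . . .
    . . . . . . .
T4:
  degenerate (2·area = 0) — covers nothing

Final: [[0,5],[1,6],[1,7],[2,7],[1,8],[2,8],[3,8],[2,9],[3,9],[4,9]]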